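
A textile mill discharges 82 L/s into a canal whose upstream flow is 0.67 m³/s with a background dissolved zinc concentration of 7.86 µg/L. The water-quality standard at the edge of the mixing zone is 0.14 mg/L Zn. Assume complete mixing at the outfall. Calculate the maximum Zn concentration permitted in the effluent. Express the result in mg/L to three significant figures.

82 L/s = 0.082 m³/s.
7.86 µg/L = 0.00786 mg/L.
Mass balance: 0.14·0.752 = 0.082·Cₑ + 0.67·0.00786.
Cₑ = (0.1053 − 0.005266) / 0.082 = 1.22 mg/L.

1.22 mg/L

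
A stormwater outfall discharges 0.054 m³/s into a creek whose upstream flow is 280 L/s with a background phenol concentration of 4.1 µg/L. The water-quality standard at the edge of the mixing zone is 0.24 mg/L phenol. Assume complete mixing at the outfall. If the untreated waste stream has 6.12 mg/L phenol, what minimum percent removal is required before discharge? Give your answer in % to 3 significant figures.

280 L/s = 0.28 m³/s.
4.1 µg/L = 0.0041 mg/L.
Mass balance: 0.24·0.334 = 0.054·Cₑ + 0.28·0.0041.
Cₑ = (0.08016 − 0.001148) / 0.054 = 1.463 mg/L.
Required removal = 1 − 1.463/6.12 = 76.09 %.

76.1 %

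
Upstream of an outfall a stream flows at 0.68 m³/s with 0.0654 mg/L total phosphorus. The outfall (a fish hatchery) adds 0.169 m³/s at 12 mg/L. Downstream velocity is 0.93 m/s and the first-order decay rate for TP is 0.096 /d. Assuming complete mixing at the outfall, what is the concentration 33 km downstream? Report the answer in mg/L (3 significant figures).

After complete mixing, C₀ = (0.169·12 + 0.68·0.0654) / 0.849 = 2.441 mg/L.
Travel time t = 3.3e+04 m / 0.93 m/s = 3.548e+04 s = 0.4107 d.
C = 2.441·exp(−0.096·0.4107) = 2.441·0.9613 = 2.347 mg/L.

2.35 mg/L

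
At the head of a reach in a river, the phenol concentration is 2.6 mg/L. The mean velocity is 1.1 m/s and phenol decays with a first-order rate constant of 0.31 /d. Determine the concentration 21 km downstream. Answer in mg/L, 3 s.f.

2.43 mg/L

Travel time t = 21 km / 1.1 m/s = 2.1e+04/1.1 = 1.909e+04 s = 0.221 d.
First-order decay: C = 2.6·exp(−0.31·0.221) = 2.6·0.9338 = 2.428 mg/L.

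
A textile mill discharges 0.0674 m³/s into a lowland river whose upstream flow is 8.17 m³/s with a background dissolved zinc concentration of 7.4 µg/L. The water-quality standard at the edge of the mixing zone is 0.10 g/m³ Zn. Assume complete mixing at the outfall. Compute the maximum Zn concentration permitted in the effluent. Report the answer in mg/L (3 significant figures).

11.3 mg/L

7.4 µg/L = 0.0074 mg/L.
Mass balance: 0.1·8.237 = 0.0674·Cₑ + 8.17·0.0074.
Cₑ = (0.8237 − 0.06046) / 0.0674 = 11.32 mg/L.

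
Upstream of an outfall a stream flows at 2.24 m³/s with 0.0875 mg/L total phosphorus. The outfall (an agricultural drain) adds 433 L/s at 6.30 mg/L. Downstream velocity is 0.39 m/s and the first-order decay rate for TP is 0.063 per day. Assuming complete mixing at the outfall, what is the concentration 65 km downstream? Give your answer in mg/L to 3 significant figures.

0.969 mg/L

433 L/s = 0.433 m³/s.
After complete mixing, C₀ = (0.433·6.3 + 2.24·0.0875) / 2.673 = 1.094 mg/L.
Travel time t = 6.5e+04 m / 0.39 m/s = 1.667e+05 s = 1.929 d.
C = 1.094·exp(−0.063·1.929) = 1.094·0.8856 = 0.9687 mg/L.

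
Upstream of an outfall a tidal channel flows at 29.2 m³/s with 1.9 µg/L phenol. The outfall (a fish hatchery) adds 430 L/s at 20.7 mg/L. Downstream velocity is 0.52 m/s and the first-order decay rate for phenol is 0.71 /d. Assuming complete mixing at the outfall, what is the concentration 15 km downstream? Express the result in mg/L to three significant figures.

430 L/s = 0.43 m³/s.
1.9 µg/L = 0.0019 mg/L.
After complete mixing, C₀ = (0.43·20.7 + 29.2·0.0019) / 29.63 = 0.3023 mg/L.
Travel time t = 1.5e+04 m / 0.52 m/s = 2.885e+04 s = 0.3339 d.
C = 0.3023·exp(−0.71·0.3339) = 0.3023·0.789 = 0.2385 mg/L.

0.238 mg/L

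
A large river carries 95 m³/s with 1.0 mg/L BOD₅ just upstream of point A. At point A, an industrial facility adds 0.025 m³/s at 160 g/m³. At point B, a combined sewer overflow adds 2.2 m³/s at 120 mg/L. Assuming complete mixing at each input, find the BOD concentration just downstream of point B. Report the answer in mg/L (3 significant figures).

3.73 mg/L

After input A: C = (95·1 + 0.025·160) / 95.03 = 1.042 mg/L.
After input B: C = (95.03·1.042 + 2.2·120) / 97.23 = 3.734 mg/L.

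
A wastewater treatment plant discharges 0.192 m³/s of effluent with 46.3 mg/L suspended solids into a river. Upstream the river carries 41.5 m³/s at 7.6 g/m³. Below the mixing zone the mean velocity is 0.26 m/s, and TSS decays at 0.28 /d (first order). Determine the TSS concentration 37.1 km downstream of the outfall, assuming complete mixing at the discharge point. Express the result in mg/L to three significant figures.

After complete mixing, C₀ = (0.192·46.3 + 41.5·7.6) / 41.69 = 7.778 mg/L.
Travel time t = 3.71e+04 m / 0.26 m/s = 1.427e+05 s = 1.652 d.
C = 7.778·exp(−0.28·1.652) = 7.778·0.6298 = 4.898 mg/L.

4.90 mg/L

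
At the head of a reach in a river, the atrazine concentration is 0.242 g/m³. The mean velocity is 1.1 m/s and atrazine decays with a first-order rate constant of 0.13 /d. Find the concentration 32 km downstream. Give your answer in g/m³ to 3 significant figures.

0.232 g/m³

Travel time t = 32 km / 1.1 m/s = 3.2e+04/1.1 = 2.909e+04 s = 0.3367 d.
First-order decay: C = 0.242·exp(−0.13·0.3367) = 0.242·0.9572 = 0.2316 g/m³.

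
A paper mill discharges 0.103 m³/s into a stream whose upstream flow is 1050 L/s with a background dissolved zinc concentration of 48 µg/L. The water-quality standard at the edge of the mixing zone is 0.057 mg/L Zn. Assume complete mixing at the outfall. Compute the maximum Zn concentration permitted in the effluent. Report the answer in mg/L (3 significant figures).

0.149 mg/L

1050 L/s = 1.05 m³/s.
48 µg/L = 0.048 mg/L.
Mass balance: 0.057·1.153 = 0.103·Cₑ + 1.05·0.048.
Cₑ = (0.06572 − 0.0504) / 0.103 = 0.1487 mg/L.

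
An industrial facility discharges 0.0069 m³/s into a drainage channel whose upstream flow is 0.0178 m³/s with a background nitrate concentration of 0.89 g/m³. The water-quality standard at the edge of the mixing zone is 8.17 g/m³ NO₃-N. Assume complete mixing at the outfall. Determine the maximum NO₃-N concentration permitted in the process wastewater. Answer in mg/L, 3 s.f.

Mass balance: 8.17·0.0247 = 0.0069·Cₑ + 0.0178·0.89.
Cₑ = (0.2018 − 0.01584) / 0.0069 = 26.95 mg/L.

27.0 mg/L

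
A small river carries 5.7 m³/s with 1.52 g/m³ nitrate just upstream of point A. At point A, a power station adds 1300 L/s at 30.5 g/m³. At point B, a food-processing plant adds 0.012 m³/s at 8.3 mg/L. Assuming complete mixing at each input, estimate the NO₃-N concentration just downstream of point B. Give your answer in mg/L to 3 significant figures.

6.90 mg/L

1300 L/s = 1.3 m³/s.
After input A: C = (5.7·1.52 + 1.3·30.5) / 7 = 6.902 mg/L.
After input B: C = (7·6.902 + 0.012·8.3) / 7.012 = 6.904 mg/L.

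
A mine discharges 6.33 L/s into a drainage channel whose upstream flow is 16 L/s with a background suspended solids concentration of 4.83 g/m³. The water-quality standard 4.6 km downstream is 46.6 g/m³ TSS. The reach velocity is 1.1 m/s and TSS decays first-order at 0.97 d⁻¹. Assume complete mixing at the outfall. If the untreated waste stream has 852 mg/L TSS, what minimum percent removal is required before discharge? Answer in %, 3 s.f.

81.2 %

6.33 L/s = 0.00633 m³/s.
16 L/s = 0.016 m³/s.
Travel time to the compliance point: t = 4600/1.1 = 4182 s = 0.0484 d; decay factor exp(−0.97·0.0484) = 0.9541.
So the concentration just after mixing may be at most 46.6/0.9541 = 48.84 mg/L.
Mass balance: 48.84·0.02233 = 0.00633·Cₑ + 0.016·4.83.
Cₑ = (1.091 − 0.07728) / 0.00633 = 160.1 mg/L.
Required removal = 1 − 160.1/852 = 81.21 %.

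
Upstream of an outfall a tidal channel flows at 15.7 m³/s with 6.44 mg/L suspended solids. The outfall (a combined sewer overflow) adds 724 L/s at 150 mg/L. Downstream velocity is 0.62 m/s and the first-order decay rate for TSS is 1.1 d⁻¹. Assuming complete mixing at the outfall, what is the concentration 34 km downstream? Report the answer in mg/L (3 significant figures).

724 L/s = 0.724 m³/s.
After complete mixing, C₀ = (0.724·150 + 15.7·6.44) / 16.42 = 12.77 mg/L.
Travel time t = 3.4e+04 m / 0.62 m/s = 5.484e+04 s = 0.6347 d.
C = 12.77·exp(−1.1·0.6347) = 12.77·0.4975 = 6.352 mg/L.

6.35 mg/L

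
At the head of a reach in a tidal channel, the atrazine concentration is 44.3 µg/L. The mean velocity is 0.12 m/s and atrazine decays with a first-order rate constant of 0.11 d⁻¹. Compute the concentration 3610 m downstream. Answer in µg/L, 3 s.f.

Travel time t = 3610 m / 0.12 m/s = 3610/0.12 = 3.008e+04 s = 0.3482 d.
First-order decay: C = 44.3·exp(−0.11·0.3482) = 44.3·0.9624 = 42.64 µg/L.

42.6 µg/L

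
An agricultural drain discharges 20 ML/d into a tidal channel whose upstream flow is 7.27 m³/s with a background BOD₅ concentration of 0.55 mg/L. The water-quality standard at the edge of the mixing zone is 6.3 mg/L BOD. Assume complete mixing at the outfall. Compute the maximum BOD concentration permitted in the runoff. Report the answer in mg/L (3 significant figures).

20 ML/d = 0.2315 m³/s.
Mass balance: 6.3·7.501 = 0.2315·Cₑ + 7.27·0.55.
Cₑ = (47.26 − 3.998) / 0.2315 = 186.9 mg/L.

187 mg/L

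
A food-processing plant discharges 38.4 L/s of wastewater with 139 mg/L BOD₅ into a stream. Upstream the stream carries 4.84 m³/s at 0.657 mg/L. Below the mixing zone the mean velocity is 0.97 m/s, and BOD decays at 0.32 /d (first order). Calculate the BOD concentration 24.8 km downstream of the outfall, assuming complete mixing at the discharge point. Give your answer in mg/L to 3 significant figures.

38.4 L/s = 0.0384 m³/s.
After complete mixing, C₀ = (0.0384·139 + 4.84·0.657) / 4.878 = 1.746 mg/L.
Travel time t = 2.48e+04 m / 0.97 m/s = 2.557e+04 s = 0.2959 d.
C = 1.746·exp(−0.32·0.2959) = 1.746·0.9097 = 1.588 mg/L.

1.59 mg/L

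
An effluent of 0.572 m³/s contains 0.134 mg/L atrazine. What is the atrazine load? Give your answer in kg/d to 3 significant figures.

6.62 kg/d

Mass flux = Q·C = 0.572 m³/s × 0.134 g/m³ = 0.07665 g/s.
= 0.07665 g/s × 86.4 = 6.622 kg/d.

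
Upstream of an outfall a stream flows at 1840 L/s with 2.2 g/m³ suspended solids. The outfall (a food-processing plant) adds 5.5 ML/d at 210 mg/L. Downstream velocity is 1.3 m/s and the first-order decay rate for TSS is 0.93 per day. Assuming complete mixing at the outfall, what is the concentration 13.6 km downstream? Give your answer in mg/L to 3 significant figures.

8.17 mg/L

5.5 ML/d = 0.06366 m³/s.
1840 L/s = 1.84 m³/s.
After complete mixing, C₀ = (0.06366·210 + 1.84·2.2) / 1.904 = 9.149 mg/L.
Travel time t = 1.36e+04 m / 1.3 m/s = 1.046e+04 s = 0.1211 d.
C = 9.149·exp(−0.93·0.1211) = 9.149·0.8935 = 8.174 mg/L.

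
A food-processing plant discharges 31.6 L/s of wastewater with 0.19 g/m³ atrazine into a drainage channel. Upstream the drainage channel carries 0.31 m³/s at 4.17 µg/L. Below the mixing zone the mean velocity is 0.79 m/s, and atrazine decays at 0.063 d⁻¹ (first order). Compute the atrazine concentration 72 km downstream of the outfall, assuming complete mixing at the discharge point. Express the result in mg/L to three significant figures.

0.0200 mg/L

31.6 L/s = 0.0316 m³/s.
4.17 µg/L = 0.00417 mg/L.
After complete mixing, C₀ = (0.0316·0.19 + 0.31·0.00417) / 0.3416 = 0.02136 mg/L.
Travel time t = 7.2e+04 m / 0.79 m/s = 9.114e+04 s = 1.055 d.
C = 0.02136·exp(−0.063·1.055) = 0.02136·0.9357 = 0.01999 mg/L.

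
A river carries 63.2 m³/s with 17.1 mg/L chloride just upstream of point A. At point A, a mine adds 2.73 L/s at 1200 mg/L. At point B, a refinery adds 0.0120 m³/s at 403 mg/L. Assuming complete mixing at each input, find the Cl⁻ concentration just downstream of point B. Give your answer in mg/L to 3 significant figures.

2.73 L/s = 0.00273 m³/s.
After input A: C = (63.2·17.1 + 0.00273·1200) / 63.2 = 17.15 mg/L.
After input B: C = (63.2·17.15 + 0.012·403) / 63.21 = 17.22 mg/L.

17.2 mg/L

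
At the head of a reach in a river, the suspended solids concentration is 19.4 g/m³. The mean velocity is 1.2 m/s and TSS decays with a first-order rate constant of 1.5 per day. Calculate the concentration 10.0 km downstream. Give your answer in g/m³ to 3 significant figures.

16.8 g/m³

Travel time t = 10.0 km / 1.2 m/s = 1e+04/1.2 = 8333 s = 0.09645 d.
First-order decay: C = 19.4·exp(−1.5·0.09645) = 19.4·0.8653 = 16.79 g/m³.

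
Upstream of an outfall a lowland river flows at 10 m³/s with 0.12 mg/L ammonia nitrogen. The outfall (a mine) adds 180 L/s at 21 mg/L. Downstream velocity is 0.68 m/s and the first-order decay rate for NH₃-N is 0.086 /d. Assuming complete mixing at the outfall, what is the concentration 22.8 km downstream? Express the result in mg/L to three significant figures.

0.473 mg/L

180 L/s = 0.18 m³/s.
After complete mixing, C₀ = (0.18·21 + 10·0.12) / 10.18 = 0.4892 mg/L.
Travel time t = 2.28e+04 m / 0.68 m/s = 3.353e+04 s = 0.3881 d.
C = 0.4892·exp(−0.086·0.3881) = 0.4892·0.9672 = 0.4731 mg/L.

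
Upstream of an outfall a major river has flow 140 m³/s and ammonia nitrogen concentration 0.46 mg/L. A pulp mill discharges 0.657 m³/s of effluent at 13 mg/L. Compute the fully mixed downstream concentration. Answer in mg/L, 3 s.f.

0.519 mg/L

By mass balance at complete mixing, C = (0.657·13 + 140·0.46) / (0.657 + 140) = 72.94/140.7 = 0.5186 mg/L.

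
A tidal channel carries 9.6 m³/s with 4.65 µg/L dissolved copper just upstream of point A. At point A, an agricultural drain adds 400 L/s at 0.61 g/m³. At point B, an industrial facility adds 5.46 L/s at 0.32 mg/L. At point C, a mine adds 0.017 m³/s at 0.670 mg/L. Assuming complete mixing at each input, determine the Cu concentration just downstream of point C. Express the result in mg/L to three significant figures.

4.65 µg/L = 0.00465 mg/L.
400 L/s = 0.4 m³/s.
After input A: C = (9.6·0.00465 + 0.4·0.61) / 10 = 0.02886 mg/L.
5.46 L/s = 0.00546 m³/s.
After input B: C = (10·0.02886 + 0.00546·0.32) / 10.01 = 0.02902 mg/L.
After input C: C = (10.01·0.02902 + 0.017·0.67) / 10.02 = 0.03011 mg/L.

0.0301 mg/L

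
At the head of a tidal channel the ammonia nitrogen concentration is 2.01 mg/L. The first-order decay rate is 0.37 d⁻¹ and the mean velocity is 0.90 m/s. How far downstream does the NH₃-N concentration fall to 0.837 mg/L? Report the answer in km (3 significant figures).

From C = C₀·e^(−kt), t = ln(C₀/C)/k = ln(2.01/0.837)/0.37 = 0.8761/0.37 = 2.368 d.
Distance = v·t = 0.90 m/s × 2.046e+05 s = 1.841e+05 m = 184.1 km.

184 km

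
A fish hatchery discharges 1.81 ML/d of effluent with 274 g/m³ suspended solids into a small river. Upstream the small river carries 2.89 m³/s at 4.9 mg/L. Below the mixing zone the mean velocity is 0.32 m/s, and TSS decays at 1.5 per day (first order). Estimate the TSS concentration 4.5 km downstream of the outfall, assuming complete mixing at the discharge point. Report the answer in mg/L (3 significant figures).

5.36 mg/L

1.81 ML/d = 0.02095 m³/s.
After complete mixing, C₀ = (0.02095·274 + 2.89·4.9) / 2.911 = 6.837 mg/L.
Travel time t = 4500 m / 0.32 m/s = 1.406e+04 s = 0.1628 d.
C = 6.837·exp(−1.5·0.1628) = 6.837·0.7834 = 5.356 mg/L.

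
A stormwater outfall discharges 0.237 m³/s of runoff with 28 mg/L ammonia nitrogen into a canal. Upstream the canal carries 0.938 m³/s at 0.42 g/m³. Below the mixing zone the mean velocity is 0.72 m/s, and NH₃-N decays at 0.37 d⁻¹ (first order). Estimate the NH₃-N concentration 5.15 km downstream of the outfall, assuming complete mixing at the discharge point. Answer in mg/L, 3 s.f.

After complete mixing, C₀ = (0.237·28 + 0.938·0.42) / 1.175 = 5.983 mg/L.
Travel time t = 5150 m / 0.72 m/s = 7153 s = 0.08279 d.
C = 5.983·exp(−0.37·0.08279) = 5.983·0.9698 = 5.802 mg/L.

5.80 mg/L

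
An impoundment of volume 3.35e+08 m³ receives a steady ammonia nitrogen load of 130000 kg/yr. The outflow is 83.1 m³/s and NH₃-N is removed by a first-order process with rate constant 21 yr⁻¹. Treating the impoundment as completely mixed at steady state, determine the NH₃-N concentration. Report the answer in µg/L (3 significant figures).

13.5 µg/L

Outflow Q = 83.1 m³/s × 3.156e+07 s/yr = 2.622e+09 m³/yr.
Steady-state CSTR mass balance: W = Q·C + k·V·C, so C = W/(Q + kV).
Q + kV = 2.622e+09 + 21·3.35e+08 = 9.657e+09 m³/yr.
C = 130000/9.657e+09 = 1.346e-05 kg/m³ = 0.01346 mg/L = 13.46 µg/L.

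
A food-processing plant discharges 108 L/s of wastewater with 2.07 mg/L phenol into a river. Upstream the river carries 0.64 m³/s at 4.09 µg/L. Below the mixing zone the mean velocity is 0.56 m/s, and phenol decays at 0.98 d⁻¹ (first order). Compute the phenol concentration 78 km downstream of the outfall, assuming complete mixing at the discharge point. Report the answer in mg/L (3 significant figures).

0.0623 mg/L

108 L/s = 0.108 m³/s.
4.09 µg/L = 0.00409 mg/L.
After complete mixing, C₀ = (0.108·2.07 + 0.64·0.00409) / 0.748 = 0.3024 mg/L.
Travel time t = 7.8e+04 m / 0.56 m/s = 1.393e+05 s = 1.612 d.
C = 0.3024·exp(−0.98·1.612) = 0.3024·0.206 = 0.06229 mg/L.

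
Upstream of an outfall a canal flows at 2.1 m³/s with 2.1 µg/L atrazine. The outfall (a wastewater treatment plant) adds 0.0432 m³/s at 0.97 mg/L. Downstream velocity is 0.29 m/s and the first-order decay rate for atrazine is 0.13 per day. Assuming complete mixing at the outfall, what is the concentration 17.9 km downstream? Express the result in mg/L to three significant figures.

0.0197 mg/L

2.1 µg/L = 0.0021 mg/L.
After complete mixing, C₀ = (0.0432·0.97 + 2.1·0.0021) / 2.143 = 0.02161 mg/L.
Travel time t = 1.79e+04 m / 0.29 m/s = 6.172e+04 s = 0.7144 d.
C = 0.02161·exp(−0.13·0.7144) = 0.02161·0.9113 = 0.01969 mg/L.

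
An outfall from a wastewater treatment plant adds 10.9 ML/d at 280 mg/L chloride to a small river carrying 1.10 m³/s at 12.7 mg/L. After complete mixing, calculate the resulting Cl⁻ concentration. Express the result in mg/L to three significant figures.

10.9 ML/d = 0.1262 m³/s.
Flow-weighted mixing gives C = (0.1262·280 + 1.1·12.7) / (0.1262 + 1.1) = 49.29/1.226 = 40.2 mg/L.

40.2 mg/L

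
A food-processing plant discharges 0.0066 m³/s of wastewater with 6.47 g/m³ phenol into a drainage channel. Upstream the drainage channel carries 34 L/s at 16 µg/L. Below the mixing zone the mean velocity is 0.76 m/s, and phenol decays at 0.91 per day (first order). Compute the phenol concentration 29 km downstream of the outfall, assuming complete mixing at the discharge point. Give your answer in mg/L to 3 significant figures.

0.713 mg/L

34 L/s = 0.034 m³/s.
16 µg/L = 0.016 mg/L.
After complete mixing, C₀ = (0.0066·6.47 + 0.034·0.016) / 0.0406 = 1.065 mg/L.
Travel time t = 2.9e+04 m / 0.76 m/s = 3.816e+04 s = 0.4416 d.
C = 1.065·exp(−0.91·0.4416) = 1.065·0.6691 = 0.7127 mg/L.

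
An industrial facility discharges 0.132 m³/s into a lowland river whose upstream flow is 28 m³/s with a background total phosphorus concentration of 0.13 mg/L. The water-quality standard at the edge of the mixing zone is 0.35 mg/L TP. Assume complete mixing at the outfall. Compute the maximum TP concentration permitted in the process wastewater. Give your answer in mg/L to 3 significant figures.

Mass balance: 0.35·28.13 = 0.132·Cₑ + 28·0.13.
Cₑ = (9.846 − 3.64) / 0.132 = 47.02 mg/L.

47.0 mg/L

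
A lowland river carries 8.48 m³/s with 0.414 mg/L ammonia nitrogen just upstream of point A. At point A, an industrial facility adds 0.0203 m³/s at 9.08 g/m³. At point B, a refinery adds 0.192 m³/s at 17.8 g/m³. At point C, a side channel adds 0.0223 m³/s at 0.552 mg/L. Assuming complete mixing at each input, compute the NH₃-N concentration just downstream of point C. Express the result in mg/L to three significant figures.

0.818 mg/L

After input A: C = (8.48·0.414 + 0.0203·9.08) / 8.5 = 0.4347 mg/L.
After input B: C = (8.5·0.4347 + 0.192·17.8) / 8.692 = 0.8183 mg/L.
After input C: C = (8.692·0.8183 + 0.0223·0.552) / 8.715 = 0.8176 mg/L.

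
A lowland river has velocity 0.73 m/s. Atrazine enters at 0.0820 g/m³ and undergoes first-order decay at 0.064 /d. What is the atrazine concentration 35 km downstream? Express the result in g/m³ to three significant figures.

0.0791 g/m³

Travel time t = 35 km / 0.73 m/s = 3.5e+04/0.73 = 4.795e+04 s = 0.5549 d.
First-order decay: C = 0.0820·exp(−0.064·0.5549) = 0.0820·0.9651 = 0.07914 g/m³.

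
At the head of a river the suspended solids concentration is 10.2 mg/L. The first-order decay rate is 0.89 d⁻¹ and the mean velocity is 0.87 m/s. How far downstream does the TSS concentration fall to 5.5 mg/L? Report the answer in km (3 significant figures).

From C = C₀·e^(−kt), t = ln(C₀/C)/k = ln(10.2/5.5)/0.89 = 0.6176/0.89 = 0.694 d.
Distance = v·t = 0.87 m/s × 5.996e+04 s = 5.216e+04 m = 52.16 km.

52.2 km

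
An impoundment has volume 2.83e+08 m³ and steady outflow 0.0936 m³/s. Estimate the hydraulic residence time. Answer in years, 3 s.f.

Q = 0.0936 m³/s × 3.156e+07 s/yr = 2.954e+06 m³/yr.
Hydraulic residence time τ = V/Q = 2.83e+08/2.954e+06 = 95.81 yr.

95.8 yr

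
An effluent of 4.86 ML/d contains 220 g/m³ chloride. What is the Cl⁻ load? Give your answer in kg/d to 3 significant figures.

1070 kg/d

4.86 ML/d = 0.05625 m³/s.
Mass flux = Q·C = 0.05625 m³/s × 220 g/m³ = 12.38 g/s.
= 12.38 g/s × 86.4 = 1069 kg/d.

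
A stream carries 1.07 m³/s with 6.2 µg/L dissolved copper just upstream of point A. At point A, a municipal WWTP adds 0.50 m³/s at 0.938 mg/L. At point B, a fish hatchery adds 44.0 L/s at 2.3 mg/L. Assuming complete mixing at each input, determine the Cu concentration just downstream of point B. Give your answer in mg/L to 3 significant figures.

0.357 mg/L

6.2 µg/L = 0.0062 mg/L.
After input A: C = (1.07·0.0062 + 0.5·0.938) / 1.57 = 0.303 mg/L.
44.0 L/s = 0.044 m³/s.
After input B: C = (1.57·0.303 + 0.044·2.3) / 1.614 = 0.3574 mg/L.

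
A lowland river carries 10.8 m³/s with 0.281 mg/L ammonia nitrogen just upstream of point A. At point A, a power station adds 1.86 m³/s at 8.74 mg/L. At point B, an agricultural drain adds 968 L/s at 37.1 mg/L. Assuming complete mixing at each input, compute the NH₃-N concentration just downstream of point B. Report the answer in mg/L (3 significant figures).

4.05 mg/L

After input A: C = (10.8·0.281 + 1.86·8.74) / 12.66 = 1.524 mg/L.
968 L/s = 0.968 m³/s.
After input B: C = (12.66·1.524 + 0.968·37.1) / 13.63 = 4.051 mg/L.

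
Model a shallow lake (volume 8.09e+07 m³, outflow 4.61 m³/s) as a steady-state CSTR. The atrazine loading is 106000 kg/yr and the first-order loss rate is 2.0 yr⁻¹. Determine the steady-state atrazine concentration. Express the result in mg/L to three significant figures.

0.345 mg/L

Outflow Q = 4.61 m³/s × 3.156e+07 s/yr = 1.455e+08 m³/yr.
Steady-state CSTR mass balance: W = Q·C + k·V·C, so C = W/(Q + kV).
Q + kV = 1.455e+08 + 2.0·8.09e+07 = 3.073e+08 m³/yr.
C = 106000/3.073e+08 = 0.000345 kg/m³ = 0.345 mg/L.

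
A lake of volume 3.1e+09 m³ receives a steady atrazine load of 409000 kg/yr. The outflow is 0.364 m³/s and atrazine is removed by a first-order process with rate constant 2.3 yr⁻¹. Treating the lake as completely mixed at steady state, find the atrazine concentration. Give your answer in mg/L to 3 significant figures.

0.0573 mg/L

Outflow Q = 0.364 m³/s × 3.156e+07 s/yr = 1.149e+07 m³/yr.
Steady-state CSTR mass balance: W = Q·C + k·V·C, so C = W/(Q + kV).
Q + kV = 1.149e+07 + 2.3·3.1e+09 = 7.141e+09 m³/yr.
C = 409000/7.141e+09 = 5.727e-05 kg/m³ = 0.05727 mg/L.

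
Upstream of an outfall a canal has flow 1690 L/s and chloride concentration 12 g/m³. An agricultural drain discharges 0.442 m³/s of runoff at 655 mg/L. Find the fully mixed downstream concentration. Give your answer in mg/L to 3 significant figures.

145 mg/L

1690 L/s = 1.69 m³/s.
By mass balance at complete mixing, C = (0.442·655 + 1.69·12) / (0.442 + 1.69) = 309.8/2.132 = 145.3 mg/L.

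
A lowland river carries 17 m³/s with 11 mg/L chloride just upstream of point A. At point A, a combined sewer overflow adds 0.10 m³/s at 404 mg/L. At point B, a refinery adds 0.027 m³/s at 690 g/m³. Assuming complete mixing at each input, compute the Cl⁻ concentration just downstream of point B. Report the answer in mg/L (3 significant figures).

14.4 mg/L

After input A: C = (17·11 + 0.1·404) / 17.1 = 13.3 mg/L.
After input B: C = (17.1·13.3 + 0.027·690) / 17.13 = 14.37 mg/L.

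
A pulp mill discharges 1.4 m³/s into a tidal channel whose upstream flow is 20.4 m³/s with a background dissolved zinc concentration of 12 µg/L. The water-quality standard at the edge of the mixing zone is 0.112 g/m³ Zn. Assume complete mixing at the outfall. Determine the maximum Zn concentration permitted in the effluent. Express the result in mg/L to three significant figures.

1.57 mg/L

12 µg/L = 0.012 mg/L.
Mass balance: 0.112·21.8 = 1.4·Cₑ + 20.4·0.012.
Cₑ = (2.442 − 0.2448) / 1.4 = 1.569 mg/L.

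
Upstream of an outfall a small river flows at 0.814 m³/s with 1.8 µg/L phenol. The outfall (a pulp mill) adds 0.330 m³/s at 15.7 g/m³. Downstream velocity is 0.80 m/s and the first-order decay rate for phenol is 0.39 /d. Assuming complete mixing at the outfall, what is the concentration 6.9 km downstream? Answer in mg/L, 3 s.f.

1.8 µg/L = 0.0018 mg/L.
After complete mixing, C₀ = (0.33·15.7 + 0.814·0.0018) / 1.144 = 4.53 mg/L.
Travel time t = 6900 m / 0.80 m/s = 8625 s = 0.09983 d.
C = 4.53·exp(−0.39·0.09983) = 4.53·0.9618 = 4.357 mg/L.

4.36 mg/L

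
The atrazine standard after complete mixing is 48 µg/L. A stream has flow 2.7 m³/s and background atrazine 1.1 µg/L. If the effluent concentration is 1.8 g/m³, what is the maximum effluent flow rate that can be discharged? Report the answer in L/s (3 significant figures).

72.3 L/s

1.1 µg/L = 0.0011 mg/L.
48 µg/L = 0.048 mg/L.
Mass balance at complete mixing: C_std·(Q_w + Q_r) = Q_w·C_e + Q_r·C_b.
Rearranging, Q_w = Q_r·(C_std − C_b)/(C_e − C_std) = 2.7·(0.048 − 0.0011) / (1.8 − 0.048) = 0.07228 m³/s.
= 72.28 L/s.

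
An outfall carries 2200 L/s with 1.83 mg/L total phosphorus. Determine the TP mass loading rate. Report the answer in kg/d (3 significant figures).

2200 L/s = 2.2 m³/s.
Mass flux = Q·C = 2.2 m³/s × 1.83 g/m³ = 4.026 g/s.
= 4.026 g/s × 86.4 = 347.8 kg/d.

348 kg/d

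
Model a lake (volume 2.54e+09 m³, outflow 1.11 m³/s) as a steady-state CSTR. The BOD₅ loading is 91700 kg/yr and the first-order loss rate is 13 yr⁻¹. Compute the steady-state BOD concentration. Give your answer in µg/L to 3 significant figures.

Outflow Q = 1.11 m³/s × 3.156e+07 s/yr = 3.503e+07 m³/yr.
Steady-state CSTR mass balance: W = Q·C + k·V·C, so C = W/(Q + kV).
Q + kV = 3.503e+07 + 13·2.54e+09 = 3.306e+10 m³/yr.
C = 91700/3.306e+10 = 2.774e-06 kg/m³ = 0.002774 mg/L = 2.774 µg/L.

2.77 µg/L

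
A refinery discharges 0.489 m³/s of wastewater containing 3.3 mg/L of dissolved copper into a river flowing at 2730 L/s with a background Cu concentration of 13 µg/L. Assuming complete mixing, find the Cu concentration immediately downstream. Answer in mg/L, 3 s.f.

0.512 mg/L

2730 L/s = 2.73 m³/s.
13 µg/L = 0.013 mg/L.
Conservation of mass across the mixing zone: C = (0.489·3.3 + 2.73·0.013) / (0.489 + 2.73) = 1.649/3.219 = 0.5123 mg/L.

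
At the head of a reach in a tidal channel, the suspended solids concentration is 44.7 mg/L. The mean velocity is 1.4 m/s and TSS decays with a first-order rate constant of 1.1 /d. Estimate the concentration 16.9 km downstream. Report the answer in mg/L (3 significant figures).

Travel time t = 16.9 km / 1.4 m/s = 1.69e+04/1.4 = 1.207e+04 s = 0.1397 d.
First-order decay: C = 44.7·exp(−1.1·0.1397) = 44.7·0.8575 = 38.33 mg/L.

38.3 mg/L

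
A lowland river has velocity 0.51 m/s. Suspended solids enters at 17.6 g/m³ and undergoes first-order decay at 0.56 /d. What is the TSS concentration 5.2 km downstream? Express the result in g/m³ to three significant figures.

16.5 g/m³

Travel time t = 5.2 km / 0.51 m/s = 5200/0.51 = 1.02e+04 s = 0.118 d.
First-order decay: C = 17.6·exp(−0.56·0.118) = 17.6·0.9361 = 16.47 g/m³.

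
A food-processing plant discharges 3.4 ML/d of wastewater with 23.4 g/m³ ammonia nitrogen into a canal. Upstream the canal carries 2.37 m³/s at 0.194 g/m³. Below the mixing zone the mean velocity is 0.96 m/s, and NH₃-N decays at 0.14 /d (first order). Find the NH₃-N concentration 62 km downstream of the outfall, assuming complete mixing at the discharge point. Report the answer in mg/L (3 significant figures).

0.516 mg/L

3.4 ML/d = 0.03935 m³/s.
After complete mixing, C₀ = (0.03935·23.4 + 2.37·0.194) / 2.409 = 0.573 mg/L.
Travel time t = 6.2e+04 m / 0.96 m/s = 6.458e+04 s = 0.7475 d.
C = 0.573·exp(−0.14·0.7475) = 0.573·0.9006 = 0.5161 mg/L.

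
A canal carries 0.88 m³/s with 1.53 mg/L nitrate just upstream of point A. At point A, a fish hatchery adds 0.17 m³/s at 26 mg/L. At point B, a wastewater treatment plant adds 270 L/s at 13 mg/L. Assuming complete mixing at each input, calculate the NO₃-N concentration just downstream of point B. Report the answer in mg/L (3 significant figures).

7.03 mg/L

After input A: C = (0.88·1.53 + 0.17·26) / 1.05 = 5.492 mg/L.
270 L/s = 0.27 m³/s.
After input B: C = (1.05·5.492 + 0.27·13) / 1.32 = 7.028 mg/L.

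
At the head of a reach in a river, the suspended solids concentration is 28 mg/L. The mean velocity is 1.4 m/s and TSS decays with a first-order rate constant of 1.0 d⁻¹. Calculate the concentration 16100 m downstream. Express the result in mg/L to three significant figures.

Travel time t = 16100 m / 1.4 m/s = 1.61e+04/1.4 = 1.15e+04 s = 0.1331 d.
First-order decay: C = 28·exp(−1.0·0.1331) = 28·0.8754 = 24.51 mg/L.

24.5 mg/L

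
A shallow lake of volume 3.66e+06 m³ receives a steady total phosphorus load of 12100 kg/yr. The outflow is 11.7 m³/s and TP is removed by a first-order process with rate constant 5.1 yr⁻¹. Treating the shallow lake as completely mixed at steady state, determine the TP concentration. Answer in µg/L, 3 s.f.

Outflow Q = 11.7 m³/s × 3.156e+07 s/yr = 3.692e+08 m³/yr.
Steady-state CSTR mass balance: W = Q·C + k·V·C, so C = W/(Q + kV).
Q + kV = 3.692e+08 + 5.1·3.66e+06 = 3.879e+08 m³/yr.
C = 12100/3.879e+08 = 3.119e-05 kg/m³ = 0.03119 mg/L = 31.19 µg/L.

31.2 µg/L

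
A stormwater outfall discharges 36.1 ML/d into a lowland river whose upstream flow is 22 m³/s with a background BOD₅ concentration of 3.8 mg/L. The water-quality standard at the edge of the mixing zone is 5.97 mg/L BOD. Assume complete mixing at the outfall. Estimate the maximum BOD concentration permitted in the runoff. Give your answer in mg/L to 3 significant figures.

120 mg/L

36.1 ML/d = 0.4178 m³/s.
Mass balance: 5.97·22.42 = 0.4178·Cₑ + 22·3.8.
Cₑ = (133.8 − 83.6) / 0.4178 = 120.2 mg/L.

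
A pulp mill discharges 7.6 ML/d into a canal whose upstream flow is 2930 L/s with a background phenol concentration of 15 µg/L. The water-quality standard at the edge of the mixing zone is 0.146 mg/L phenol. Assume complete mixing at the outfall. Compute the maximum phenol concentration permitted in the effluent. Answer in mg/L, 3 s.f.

7.6 ML/d = 0.08796 m³/s.
2930 L/s = 2.93 m³/s.
15 µg/L = 0.015 mg/L.
Mass balance: 0.146·3.018 = 0.08796·Cₑ + 2.93·0.015.
Cₑ = (0.4406 − 0.04395) / 0.08796 = 4.51 mg/L.

4.51 mg/L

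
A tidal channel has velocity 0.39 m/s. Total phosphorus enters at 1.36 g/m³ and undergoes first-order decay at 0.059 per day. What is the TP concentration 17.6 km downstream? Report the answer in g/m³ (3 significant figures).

1.32 g/m³

Travel time t = 17.6 km / 0.39 m/s = 1.76e+04/0.39 = 4.513e+04 s = 0.5223 d.
First-order decay: C = 1.36·exp(−0.059·0.5223) = 1.36·0.9697 = 1.319 g/m³.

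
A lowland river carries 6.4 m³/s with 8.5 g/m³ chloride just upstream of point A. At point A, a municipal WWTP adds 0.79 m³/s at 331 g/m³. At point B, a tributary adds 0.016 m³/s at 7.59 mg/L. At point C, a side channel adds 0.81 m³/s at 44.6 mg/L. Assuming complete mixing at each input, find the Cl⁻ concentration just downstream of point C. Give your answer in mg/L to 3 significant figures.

43.9 mg/L

After input A: C = (6.4·8.5 + 0.79·331) / 7.19 = 43.93 mg/L.
After input B: C = (7.19·43.93 + 0.016·7.59) / 7.206 = 43.85 mg/L.
After input C: C = (7.206·43.85 + 0.81·44.6) / 8.016 = 43.93 mg/L.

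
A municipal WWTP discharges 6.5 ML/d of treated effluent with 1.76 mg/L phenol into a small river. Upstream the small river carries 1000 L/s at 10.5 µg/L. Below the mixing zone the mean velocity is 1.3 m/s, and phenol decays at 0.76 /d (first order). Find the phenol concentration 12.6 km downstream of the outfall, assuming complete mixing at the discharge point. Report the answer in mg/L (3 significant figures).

6.5 ML/d = 0.07523 m³/s.
1000 L/s = 1 m³/s.
10.5 µg/L = 0.0105 mg/L.
After complete mixing, C₀ = (0.07523·1.76 + 1·0.0105) / 1.075 = 0.1329 mg/L.
Travel time t = 1.26e+04 m / 1.3 m/s = 9692 s = 0.1122 d.
C = 0.1329·exp(−0.76·0.1122) = 0.1329·0.9183 = 0.122 mg/L.

0.122 mg/L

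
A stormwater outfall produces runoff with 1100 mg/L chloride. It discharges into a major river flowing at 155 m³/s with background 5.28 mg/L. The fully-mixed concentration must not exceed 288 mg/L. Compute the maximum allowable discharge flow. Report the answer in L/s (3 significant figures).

54000 L/s

Mass balance at complete mixing: C_std·(Q_w + Q_r) = Q_w·C_e + Q_r·C_b.
Rearranging, Q_w = Q_r·(C_std − C_b)/(C_e − C_std) = 155·(288 − 5.28) / (1100 − 288) = 53.97 m³/s.
= 5.397e+04 L/s.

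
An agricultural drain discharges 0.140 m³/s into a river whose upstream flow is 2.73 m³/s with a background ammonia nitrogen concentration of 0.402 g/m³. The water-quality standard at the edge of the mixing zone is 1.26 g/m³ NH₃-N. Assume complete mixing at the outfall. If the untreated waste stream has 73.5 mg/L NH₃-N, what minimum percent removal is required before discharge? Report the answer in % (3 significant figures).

Mass balance: 1.26·2.87 = 0.14·Cₑ + 2.73·0.402.
Cₑ = (3.616 − 1.097) / 0.14 = 17.99 mg/L.
Required removal = 1 − 17.99/73.5 = 75.52 %.

75.5 %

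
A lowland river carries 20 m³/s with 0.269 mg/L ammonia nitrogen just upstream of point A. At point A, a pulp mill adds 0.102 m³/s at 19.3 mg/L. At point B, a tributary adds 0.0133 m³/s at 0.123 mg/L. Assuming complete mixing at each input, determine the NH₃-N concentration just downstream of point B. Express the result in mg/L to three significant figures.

0.365 mg/L

After input A: C = (20·0.269 + 0.102·19.3) / 20.1 = 0.3656 mg/L.
After input B: C = (20.1·0.3656 + 0.0133·0.123) / 20.12 = 0.3654 mg/L.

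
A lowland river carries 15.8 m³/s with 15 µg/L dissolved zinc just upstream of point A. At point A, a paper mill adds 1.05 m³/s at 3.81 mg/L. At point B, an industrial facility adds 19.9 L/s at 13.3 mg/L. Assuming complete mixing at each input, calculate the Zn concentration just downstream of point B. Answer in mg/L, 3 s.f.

0.267 mg/L

15 µg/L = 0.015 mg/L.
After input A: C = (15.8·0.015 + 1.05·3.81) / 16.85 = 0.2515 mg/L.
19.9 L/s = 0.0199 m³/s.
After input B: C = (16.85·0.2515 + 0.0199·13.3) / 16.87 = 0.2669 mg/L.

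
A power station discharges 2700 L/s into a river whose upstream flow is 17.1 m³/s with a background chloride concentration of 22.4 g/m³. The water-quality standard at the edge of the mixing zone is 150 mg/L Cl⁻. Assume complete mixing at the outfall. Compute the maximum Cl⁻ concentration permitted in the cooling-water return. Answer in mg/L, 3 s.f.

958 mg/L

2700 L/s = 2.7 m³/s.
Mass balance: 150·19.8 = 2.7·Cₑ + 17.1·22.4.
Cₑ = (2970 − 383) / 2.7 = 958.1 mg/L.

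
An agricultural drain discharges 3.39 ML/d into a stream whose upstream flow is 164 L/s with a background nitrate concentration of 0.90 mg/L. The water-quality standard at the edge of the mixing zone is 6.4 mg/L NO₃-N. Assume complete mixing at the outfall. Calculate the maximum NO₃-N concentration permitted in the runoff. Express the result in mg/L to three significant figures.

3.39 ML/d = 0.03924 m³/s.
164 L/s = 0.164 m³/s.
Mass balance: 6.4·0.2032 = 0.03924·Cₑ + 0.164·0.9.
Cₑ = (1.301 − 0.1476) / 0.03924 = 29.39 mg/L.

29.4 mg/L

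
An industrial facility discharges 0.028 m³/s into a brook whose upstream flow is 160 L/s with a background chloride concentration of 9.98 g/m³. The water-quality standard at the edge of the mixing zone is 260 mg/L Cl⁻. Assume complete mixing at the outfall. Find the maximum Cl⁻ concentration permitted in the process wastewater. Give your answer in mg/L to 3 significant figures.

1690 mg/L

160 L/s = 0.16 m³/s.
Mass balance: 260·0.188 = 0.028·Cₑ + 0.16·9.98.
Cₑ = (48.88 − 1.597) / 0.028 = 1689 mg/L.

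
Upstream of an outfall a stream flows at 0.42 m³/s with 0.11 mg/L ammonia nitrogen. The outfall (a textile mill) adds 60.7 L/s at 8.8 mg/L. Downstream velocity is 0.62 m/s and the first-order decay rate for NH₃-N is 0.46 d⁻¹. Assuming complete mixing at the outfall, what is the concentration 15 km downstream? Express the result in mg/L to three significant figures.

1.06 mg/L

60.7 L/s = 0.0607 m³/s.
After complete mixing, C₀ = (0.0607·8.8 + 0.42·0.11) / 0.4807 = 1.207 mg/L.
Travel time t = 1.5e+04 m / 0.62 m/s = 2.419e+04 s = 0.28 d.
C = 1.207·exp(−0.46·0.28) = 1.207·0.8791 = 1.061 mg/L.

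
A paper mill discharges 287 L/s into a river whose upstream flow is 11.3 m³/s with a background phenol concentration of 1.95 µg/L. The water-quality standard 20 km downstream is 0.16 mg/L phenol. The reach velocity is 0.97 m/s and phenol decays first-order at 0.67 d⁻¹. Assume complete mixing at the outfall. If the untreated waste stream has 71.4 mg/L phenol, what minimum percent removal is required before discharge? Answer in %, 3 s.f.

89.5 %

287 L/s = 0.287 m³/s.
1.95 µg/L = 0.00195 mg/L.
Travel time to the compliance point: t = 2e+04/0.97 = 2.062e+04 s = 0.2386 d; decay factor exp(−0.67·0.2386) = 0.8522.
So the concentration just after mixing may be at most 0.16/0.8522 = 0.1877 mg/L.
Mass balance: 0.1877·11.59 = 0.287·Cₑ + 11.3·0.00195.
Cₑ = (2.175 − 0.02203) / 0.287 = 7.503 mg/L.
Required removal = 1 − 7.503/71.4 = 89.49 %.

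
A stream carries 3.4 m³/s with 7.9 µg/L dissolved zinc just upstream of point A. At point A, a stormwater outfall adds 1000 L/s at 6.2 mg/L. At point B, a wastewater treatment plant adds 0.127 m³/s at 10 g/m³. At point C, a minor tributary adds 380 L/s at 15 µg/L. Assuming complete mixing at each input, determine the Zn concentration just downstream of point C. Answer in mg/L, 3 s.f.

7.9 µg/L = 0.0079 mg/L.
1000 L/s = 1 m³/s.
After input A: C = (3.4·0.0079 + 1·6.2) / 4.4 = 1.415 mg/L.
After input B: C = (4.4·1.415 + 0.127·10) / 4.527 = 1.656 mg/L.
380 L/s = 0.38 m³/s.
15 µg/L = 0.015 mg/L.
After input C: C = (4.527·1.656 + 0.38·0.015) / 4.907 = 1.529 mg/L.

1.53 mg/L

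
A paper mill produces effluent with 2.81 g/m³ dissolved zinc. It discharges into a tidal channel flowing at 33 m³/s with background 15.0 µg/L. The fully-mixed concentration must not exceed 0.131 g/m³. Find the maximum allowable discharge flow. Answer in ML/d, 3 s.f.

123 ML/d

15.0 µg/L = 0.015 mg/L.
Mass balance at complete mixing: C_std·(Q_w + Q_r) = Q_w·C_e + Q_r·C_b.
Rearranging, Q_w = Q_r·(C_std − C_b)/(C_e − C_std) = 33·(0.131 − 0.015) / (2.81 − 0.131) = 1.429 m³/s.
= 123.5 ML/d.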